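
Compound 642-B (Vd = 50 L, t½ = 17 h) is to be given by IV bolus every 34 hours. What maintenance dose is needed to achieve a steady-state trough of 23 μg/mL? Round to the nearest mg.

τ/t½ = 34/17 ≈ 2, so f = (1/2)^(34/17) ≈ 0.250000.
Cmin,ss = (D/Vd)·f/(1−f), so D = Cmin,ss·Vd·(1−f)/f.
D = 23 × 50 × (1−f)/f ≈ 23 × 50 × 3.00000 ≈ 3450.00 mg.

3450 mg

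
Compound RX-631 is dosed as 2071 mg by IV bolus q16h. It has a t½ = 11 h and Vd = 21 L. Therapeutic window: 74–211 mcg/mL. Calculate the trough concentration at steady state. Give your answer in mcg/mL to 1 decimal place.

56.7 mcg/mL

k = ln2/t½ = ln2/11 ≈ 0.063013 h⁻¹; fraction remaining f = e^(−kτ) = e^(−0.063013×16) ≈ 0.3649.
Single-dose peak C₀ = D/Vd = 2071/21 ≈ 98.619 mcg/mL.
Steady-state trough Cmin,ss = C₀·f/(1−f) ≈ 98.619 × 0.3649/0.6351 ≈ 56.662 mcg/mL.
Trough 56.7 mcg/mL vs MEC 74 mcg/mL: subtherapeutic.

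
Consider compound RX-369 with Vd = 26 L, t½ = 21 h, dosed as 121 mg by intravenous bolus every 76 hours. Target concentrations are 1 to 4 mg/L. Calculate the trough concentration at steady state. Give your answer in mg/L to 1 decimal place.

0.4 mg/L

Over one 76-h interval, 76/21 ≈ 3.619 half-lives elapse, leaving f ≈ 0.0814 of each dose.
At steady state, accumulation factor R = 1/(1 − e^(−kτ)) ≈ 1.0886.
Single-dose peak C₀ = D/Vd = 121/26 ≈ 4.654 mg/L.
Steady-state peak Cmax,ss = C₀·R ≈ 4.654 × 1.0886 ≈ 5.066 mg/L.
Steady-state trough Cmin,ss = Cmax,ss·f ≈ 5.066 × 0.0814 ≈ 0.412 mg/L.
Trough 0.4 mg/L vs MEC 1 mg/L: subtherapeutic.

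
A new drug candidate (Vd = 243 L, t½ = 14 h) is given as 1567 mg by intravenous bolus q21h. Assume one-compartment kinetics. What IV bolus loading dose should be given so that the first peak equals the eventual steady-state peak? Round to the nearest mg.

f = (1/2)^(21/14) ≈ 0.353553; accumulation ratio R = 1/(1−f) ≈ 1.54692.
Loading dose to hit Cmax,ss on first dose: D_load = D_maint·R ≈ 1567 × 1.54692 ≈ 2424.02 mg.

2424 mg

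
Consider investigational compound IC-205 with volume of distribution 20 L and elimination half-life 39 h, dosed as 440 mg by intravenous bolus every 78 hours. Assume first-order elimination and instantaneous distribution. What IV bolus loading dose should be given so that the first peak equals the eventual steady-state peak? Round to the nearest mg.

f = (1/2)^(78/39) ≈ 0.250000; accumulation ratio R = 1/(1−f) ≈ 1.33333.
Loading dose to hit Cmax,ss on first dose: D_load = D_maint·R ≈ 440 × 1.33333 ≈ 586.67 mg.

587 mg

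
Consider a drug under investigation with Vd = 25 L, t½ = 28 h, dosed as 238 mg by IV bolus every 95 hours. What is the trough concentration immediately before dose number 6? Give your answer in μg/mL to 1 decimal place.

f = (1/2)^(τ/t½) = (1/2)^(95/28) ≈ 0.0952.
C₀ = D/Vd = 238/25 ≈ 9.520 μg/mL.
Before the 6th dose, 5 doses have been given. Superposition: Cmin = C₀·(f + f² + … + f^5).
≈ 9.520 × (0.0952 + 0.0091 + 0.0009 + 0.0001 + 0.0000) ≈ 9.520 × 0.1053 ≈ 1.002 μg/mL.

1.0 μg/mL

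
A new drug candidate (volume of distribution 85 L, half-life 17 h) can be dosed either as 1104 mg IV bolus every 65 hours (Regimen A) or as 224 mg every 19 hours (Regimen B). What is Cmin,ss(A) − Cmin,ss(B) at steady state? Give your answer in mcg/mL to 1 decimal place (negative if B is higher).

-1.3 mcg/mL

Regimen A: f = (1/2)^(65/17) ≈ 0.0706; Cmin,ss = (1104/85)·f/(1−f) ≈ 0.987 mcg/mL.
Regimen B: f = (1/2)^(19/17) ≈ 0.4608; Cmin,ss = (224/85)·f/(1−f) ≈ 2.252 mcg/mL.
Difference ≈ 0.987 − 2.252 ≈ -1.265 mcg/mL.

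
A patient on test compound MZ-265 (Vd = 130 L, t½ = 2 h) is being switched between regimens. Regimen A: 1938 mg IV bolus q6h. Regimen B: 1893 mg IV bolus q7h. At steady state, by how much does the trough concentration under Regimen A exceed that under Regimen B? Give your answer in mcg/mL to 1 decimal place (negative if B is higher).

0.7 mcg/mL

Regimen A: f = (1/2)^(6/2) ≈ 0.1250; Cmin,ss = (1938/130)·f/(1−f) ≈ 2.130 mcg/mL.
Regimen B: f = (1/2)^(7/2) ≈ 0.0884; Cmin,ss = (1893/130)·f/(1−f) ≈ 1.412 mcg/mL.
Difference ≈ 2.130 − 1.412 ≈ 0.718 mcg/mL.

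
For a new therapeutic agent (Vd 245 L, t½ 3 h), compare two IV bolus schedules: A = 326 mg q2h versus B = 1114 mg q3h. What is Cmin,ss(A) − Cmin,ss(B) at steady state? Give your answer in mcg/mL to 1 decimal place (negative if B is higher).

Regimen A: f = (1/2)^(2/3) ≈ 0.6300; Cmin,ss = (326/245)·f/(1−f) ≈ 2.266 mcg/mL.
Regimen B: f = (1/2)^(3/3) ≈ 0.5000; Cmin,ss = (1114/245)·f/(1−f) ≈ 4.547 mcg/mL.
Difference ≈ 2.266 − 4.547 ≈ -2.281 mcg/mL.

-2.3 mcg/mL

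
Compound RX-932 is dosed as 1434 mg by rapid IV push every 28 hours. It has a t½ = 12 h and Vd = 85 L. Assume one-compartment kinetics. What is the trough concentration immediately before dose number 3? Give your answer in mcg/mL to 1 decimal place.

f = (1/2)^(τ/t½) = (1/2)^(28/12) ≈ 0.1984.
C₀ = D/Vd = 1434/85 ≈ 16.871 mcg/mL.
Before the 3rd dose, 2 doses have been given. Superposition: Cmin = C₀·(f + f²).
≈ 16.871 × (0.1984 + 0.0394) ≈ 16.871 × 0.2378 ≈ 4.012 mcg/mL.

4.0 mcg/mL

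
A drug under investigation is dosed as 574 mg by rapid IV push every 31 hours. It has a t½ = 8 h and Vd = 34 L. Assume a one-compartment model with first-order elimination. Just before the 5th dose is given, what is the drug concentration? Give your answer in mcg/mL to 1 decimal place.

f = (1/2)^(τ/t½) = (1/2)^(31/8) ≈ 0.0682.
C₀ = D/Vd = 574/34 ≈ 16.882 mcg/mL.
Before the 5th dose, 4 doses have been given. Superposition: Cmin = C₀·(f + f² + … + f^4).
≈ 16.882 × (0.0682 + 0.0047 + 0.0003 + 0.0000) ≈ 16.882 × 0.0732 ≈ 1.236 mcg/mL.

1.2 mcg/mL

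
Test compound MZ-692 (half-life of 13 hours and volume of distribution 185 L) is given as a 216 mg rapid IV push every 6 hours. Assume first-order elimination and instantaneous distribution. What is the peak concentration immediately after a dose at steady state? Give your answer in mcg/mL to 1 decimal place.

4.3 mcg/mL

Over one 6-h interval, 6/13 ≈ 0.46154 half-lives elapse, leaving f ≈ 0.7262 of each dose.
Accumulation ratio R = 1/(1 − f) ≈ 1/0.2738 ≈ 3.6523.
Single-dose peak C₀ = D/Vd = 216/185 ≈ 1.168 mcg/mL.
Steady-state peak Cmax,ss = C₀·R ≈ 1.168 × 3.6523 ≈ 4.266 mcg/mL.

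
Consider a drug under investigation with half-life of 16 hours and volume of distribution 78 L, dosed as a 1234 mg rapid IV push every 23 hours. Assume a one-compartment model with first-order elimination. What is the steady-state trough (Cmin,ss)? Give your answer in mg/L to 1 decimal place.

9.3 mg/L

Over one 23-h interval, 23/16 ≈ 1.4375 half-lives elapse, leaving f ≈ 0.3692 of each dose.
Accumulation ratio R = 1/(1 − f) ≈ 1/0.6308 ≈ 1.5853.
Single-dose peak C₀ = D/Vd = 1234/78 ≈ 15.821 mg/L.
Cmax,ss = C₀/(1 − f) ≈ 15.821/0.6308 ≈ 25.081 mg/L.
One interval later, Cmin,ss = Cmax,ss·e^(−kτ) ≈ 25.081 × 0.3692 ≈ 9.260 mg/L.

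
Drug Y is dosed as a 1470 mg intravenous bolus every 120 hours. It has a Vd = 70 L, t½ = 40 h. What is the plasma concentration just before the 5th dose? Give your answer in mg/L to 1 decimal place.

f = (1/2)^(τ/t½) = (1/2)^(120/40) ≈ 0.1250.
C₀ = D/Vd = 1470/70 ≈ 21.000 mg/L.
Before the 5th dose, 4 doses have been given. Superposition: Cmin = C₀·(f + f² + … + f^4).
≈ 21.000 × (0.1250 + 0.0156 + 0.0020 + 0.0002) ≈ 21.000 × 0.1428 ≈ 2.999 mg/L.

3.0 mg/L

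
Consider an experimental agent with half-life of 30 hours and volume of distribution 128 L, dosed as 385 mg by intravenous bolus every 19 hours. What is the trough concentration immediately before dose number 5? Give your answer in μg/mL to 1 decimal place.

4.5 μg/mL

f = (1/2)^(τ/t½) = (1/2)^(19/30) ≈ 0.6447.
C₀ = D/Vd = 385/128 ≈ 3.008 μg/mL.
Before the 5th dose, 4 doses have been given. Superposition: Cmin = C₀·(f + f² + … + f^4).
≈ 3.008 × (0.6447 + 0.4156 + 0.2680 + 0.1728) ≈ 3.008 × 1.5011 ≈ 4.515 μg/mL.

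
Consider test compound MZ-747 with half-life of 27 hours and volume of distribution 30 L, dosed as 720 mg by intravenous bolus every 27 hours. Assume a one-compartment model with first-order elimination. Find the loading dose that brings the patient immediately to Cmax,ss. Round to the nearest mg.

1440 mg

f = (1/2)^(27/27) ≈ 0.500000; accumulation ratio R = 1/(1−f) ≈ 2.00000.
Loading dose to hit Cmax,ss on first dose: D_load = D_maint·R ≈ 720 × 2.00000 ≈ 1440.00 mg.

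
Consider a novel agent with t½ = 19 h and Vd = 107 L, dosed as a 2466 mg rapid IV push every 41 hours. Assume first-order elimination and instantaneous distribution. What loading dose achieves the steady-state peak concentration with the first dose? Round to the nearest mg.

f = (1/2)^(41/19) ≈ 0.224083; accumulation ratio R = 1/(1−f) ≈ 1.28880.
Loading dose to hit Cmax,ss on first dose: D_load = D_maint·R ≈ 2466 × 1.28880 ≈ 3178.18 mg.

3178 mg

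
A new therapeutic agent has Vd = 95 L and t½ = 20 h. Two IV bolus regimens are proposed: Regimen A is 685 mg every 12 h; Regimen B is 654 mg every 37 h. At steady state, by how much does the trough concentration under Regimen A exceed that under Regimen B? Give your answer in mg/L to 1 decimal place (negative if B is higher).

Regimen A: f = (1/2)^(12/20) ≈ 0.6598; Cmin,ss = (685/95)·f/(1−f) ≈ 13.984 mg/L.
Regimen B: f = (1/2)^(37/20) ≈ 0.2774; Cmin,ss = (654/95)·f/(1−f) ≈ 2.643 mg/L.
Difference ≈ 13.984 − 2.643 ≈ 11.341 mg/L.

11.3 mg/L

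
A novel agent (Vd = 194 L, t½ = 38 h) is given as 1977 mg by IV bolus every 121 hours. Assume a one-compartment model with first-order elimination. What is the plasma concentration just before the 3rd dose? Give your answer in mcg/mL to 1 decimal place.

1.2 mcg/mL

f = (1/2)^(τ/t½) = (1/2)^(121/38) ≈ 0.1100.
C₀ = D/Vd = 1977/194 ≈ 10.191 mcg/mL.
Before the 3rd dose, 2 doses have been given. Superposition: Cmin = C₀·(f + f²).
≈ 10.191 × (0.1100 + 0.0121) ≈ 10.191 × 0.1221 ≈ 1.244 mcg/mL.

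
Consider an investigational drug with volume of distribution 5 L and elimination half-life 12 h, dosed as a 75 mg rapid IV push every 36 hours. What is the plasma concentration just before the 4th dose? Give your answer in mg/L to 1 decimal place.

f = (1/2)^(τ/t½) = (1/2)^(36/12) ≈ 0.1250.
C₀ = D/Vd = 75/5 ≈ 15.000 mg/L.
Before the 4th dose, 3 doses have been given. Superposition: Cmin = C₀·(f + f² + … + f^3).
≈ 15.000 × (0.1250 + 0.0156 + 0.0020) ≈ 15.000 × 0.1426 ≈ 2.139 mg/L.

2.1 mg/L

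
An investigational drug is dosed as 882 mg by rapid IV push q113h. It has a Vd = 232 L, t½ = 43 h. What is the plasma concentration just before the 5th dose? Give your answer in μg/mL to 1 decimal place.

0.7 μg/mL

f = (1/2)^(τ/t½) = (1/2)^(113/43) ≈ 0.1618.
C₀ = D/Vd = 882/232 ≈ 3.802 μg/mL.
Before the 5th dose, 4 doses have been given. Superposition: Cmin = C₀·(f + f² + … + f^4).
≈ 3.802 × (0.1618 + 0.0262 + 0.0042 + 0.0007) ≈ 3.802 × 0.1929 ≈ 0.733 μg/mL.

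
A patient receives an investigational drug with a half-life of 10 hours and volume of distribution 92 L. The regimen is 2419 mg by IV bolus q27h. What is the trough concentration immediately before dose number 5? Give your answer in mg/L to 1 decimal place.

4.8 mg/L

f = (1/2)^(τ/t½) = (1/2)^(27/10) ≈ 0.1539.
C₀ = D/Vd = 2419/92 ≈ 26.293 mg/L.
Before the 5th dose, 4 doses have been given. Superposition: Cmin = C₀·(f + f² + … + f^4).
≈ 26.293 × (0.1539 + 0.0237 + 0.0036 + 0.0006) ≈ 26.293 × 0.1818 ≈ 4.780 mg/L.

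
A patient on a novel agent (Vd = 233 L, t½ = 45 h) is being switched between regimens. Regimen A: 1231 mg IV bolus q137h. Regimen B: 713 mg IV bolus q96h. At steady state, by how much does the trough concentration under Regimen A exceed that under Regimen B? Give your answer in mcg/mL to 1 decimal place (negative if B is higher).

-0.2 mcg/mL

Regimen A: f = (1/2)^(137/45) ≈ 0.1212; Cmin,ss = (1231/233)·f/(1−f) ≈ 0.729 mcg/mL.
Regimen B: f = (1/2)^(96/45) ≈ 0.2279; Cmin,ss = (713/233)·f/(1−f) ≈ 0.903 mcg/mL.
Difference ≈ 0.729 − 0.903 ≈ -0.174 mcg/mL.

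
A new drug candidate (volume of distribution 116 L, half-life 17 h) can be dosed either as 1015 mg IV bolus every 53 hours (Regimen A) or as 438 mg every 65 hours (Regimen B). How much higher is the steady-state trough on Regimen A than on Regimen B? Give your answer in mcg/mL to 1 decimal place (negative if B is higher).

0.9 mcg/mL

Regimen A: f = (1/2)^(53/17) ≈ 0.1152; Cmin,ss = (1015/116)·f/(1−f) ≈ 1.139 mcg/mL.
Regimen B: f = (1/2)^(65/17) ≈ 0.0706; Cmin,ss = (438/116)·f/(1−f) ≈ 0.287 mcg/mL.
Difference ≈ 1.139 − 0.287 ≈ 0.852 mcg/mL.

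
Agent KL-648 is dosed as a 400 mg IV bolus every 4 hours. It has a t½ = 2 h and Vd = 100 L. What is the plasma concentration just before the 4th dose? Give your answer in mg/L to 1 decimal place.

1.3 mg/L

f = (1/2)^(τ/t½) = (1/2)^(4/2) ≈ 0.2500.
C₀ = D/Vd = 400/100 ≈ 4.000 mg/L.
Before the 4th dose, 3 doses have been given. Superposition: Cmin = C₀·(f + f² + … + f^3).
≈ 4.000 × (0.2500 + 0.0625 + 0.0156) ≈ 4.000 × 0.3281 ≈ 1.312 mg/L.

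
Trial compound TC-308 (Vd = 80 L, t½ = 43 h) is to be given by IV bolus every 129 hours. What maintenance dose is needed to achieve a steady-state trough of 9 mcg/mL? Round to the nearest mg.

5040 mg

τ/t½ = 129/43 ≈ 3, so f = (1/2)^(129/43) ≈ 0.125000.
Cmin,ss = (D/Vd)·f/(1−f), so D = Cmin,ss·Vd·(1−f)/f.
D = 9 × 80 × (1−f)/f ≈ 9 × 80 × 7.00000 ≈ 5040.00 mg.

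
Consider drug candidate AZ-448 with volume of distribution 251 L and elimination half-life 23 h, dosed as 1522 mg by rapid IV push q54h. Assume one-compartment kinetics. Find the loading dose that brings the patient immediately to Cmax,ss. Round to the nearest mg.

f = (1/2)^(54/23) ≈ 0.196442; accumulation ratio R = 1/(1−f) ≈ 1.24447.
Loading dose to hit Cmax,ss on first dose: D_load = D_maint·R ≈ 1522 × 1.24447 ≈ 1894.08 mg.

1894 mg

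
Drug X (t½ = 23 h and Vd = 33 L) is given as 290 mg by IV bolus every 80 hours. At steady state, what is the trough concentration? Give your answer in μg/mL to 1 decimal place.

0.9 μg/mL

k = ln2/t½ = ln2/23 ≈ 0.030137 h⁻¹; fraction remaining f = e^(−kτ) = e^(−0.030137×80) ≈ 0.0897.
Single-dose peak C₀ = D/Vd = 290/33 ≈ 8.788 μg/mL.
Steady-state trough Cmin,ss = C₀·f/(1−f) ≈ 8.788 × 0.0897/0.9103 ≈ 0.866 μg/mL.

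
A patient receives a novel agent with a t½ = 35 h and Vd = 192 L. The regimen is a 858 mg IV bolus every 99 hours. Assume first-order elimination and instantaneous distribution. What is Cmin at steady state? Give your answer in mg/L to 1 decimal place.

τ/t½ = 99/35 ≈ 2.8286, so fraction remaining f = (1/2)^(99/35) ≈ 0.1408.
Each bolus raises the concentration by D/Vd = 858/192 ≈ 4.469 mg/L.
Steady-state trough Cmin,ss = C₀·f/(1−f) ≈ 4.469 × 0.1408/0.8592 ≈ 0.732 mg/L.

0.7 mg/L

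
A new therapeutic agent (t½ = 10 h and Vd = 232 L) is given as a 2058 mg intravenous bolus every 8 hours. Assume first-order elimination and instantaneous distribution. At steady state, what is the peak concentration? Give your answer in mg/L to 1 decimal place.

20.8 mg/L

k = ln2/t½ = ln2/10 ≈ 0.069315 h⁻¹; fraction remaining f = e^(−kτ) = e^(−0.069315×8) ≈ 0.5743.
Accumulation ratio R = 1/(1 − f) ≈ 1/0.4257 ≈ 2.3491.
Single-dose peak C₀ = D/Vd = 2058/232 ≈ 8.871 mg/L.
Steady-state peak Cmax,ss = C₀·R ≈ 8.871 × 2.3491 ≈ 20.839 mg/L.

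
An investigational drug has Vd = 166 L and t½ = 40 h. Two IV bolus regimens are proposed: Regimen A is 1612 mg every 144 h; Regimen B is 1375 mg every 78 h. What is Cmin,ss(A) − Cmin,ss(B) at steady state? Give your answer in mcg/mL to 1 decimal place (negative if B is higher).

Regimen A: f = (1/2)^(144/40) ≈ 0.0825; Cmin,ss = (1612/166)·f/(1−f) ≈ 0.873 mcg/mL.
Regimen B: f = (1/2)^(78/40) ≈ 0.2588; Cmin,ss = (1375/166)·f/(1−f) ≈ 2.892 mcg/mL.
Difference ≈ 0.873 − 2.892 ≈ -2.019 mcg/mL.

-2.0 mcg/mL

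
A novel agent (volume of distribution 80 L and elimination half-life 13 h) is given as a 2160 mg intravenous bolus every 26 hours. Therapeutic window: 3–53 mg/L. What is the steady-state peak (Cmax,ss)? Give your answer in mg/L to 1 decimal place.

36.0 mg/L

τ = 26 h = 2 half-lives, so f = (1/2)^2 = 0.25.
Accumulation ratio R = 1/(1 − f) = 1/0.75 = 4/3.
Single-dose peak C₀ = D/Vd = 2160/80 = 27 mg/L.
Steady-state peak Cmax,ss = C₀·R = 27 × 4/3 ≈ 36.000 mg/L.
Peak 36.0 mg/L vs MTC 53 mg/L: below toxic threshold.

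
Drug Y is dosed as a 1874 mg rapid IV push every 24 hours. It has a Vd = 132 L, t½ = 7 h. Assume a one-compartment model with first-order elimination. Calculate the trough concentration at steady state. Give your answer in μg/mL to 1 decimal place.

k = ln2/t½ = ln2/7 ≈ 0.099021 h⁻¹; fraction remaining f = e^(−kτ) = e^(−0.099021×24) ≈ 0.0929.
At steady state, accumulation factor R = 1/(1 − e^(−kτ)) ≈ 1.1024.
Single-dose peak C₀ = D/Vd = 1874/132 ≈ 14.197 μg/mL.
Steady-state peak Cmax,ss = C₀·R ≈ 14.197 × 1.1024 ≈ 15.651 μg/mL.
Steady-state trough Cmin,ss = Cmax,ss·f ≈ 15.651 × 0.0929 ≈ 1.454 μg/mL.

1.5 μg/mL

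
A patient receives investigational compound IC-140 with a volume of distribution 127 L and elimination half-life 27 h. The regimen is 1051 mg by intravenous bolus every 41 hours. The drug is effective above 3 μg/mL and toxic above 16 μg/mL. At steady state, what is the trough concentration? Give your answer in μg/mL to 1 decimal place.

4.4 μg/mL

τ/t½ = 41/27 ≈ 1.5185, so fraction remaining f = (1/2)^(41/27) ≈ 0.3490.
Accumulation ratio R = 1/(1 − f) ≈ 1/0.6510 ≈ 1.5361.
Each bolus raises the concentration by D/Vd = 1051/127 ≈ 8.276 μg/mL.
Cmax,ss = C₀/(1 − f) ≈ 8.276/0.6510 ≈ 12.713 μg/mL.
Steady-state trough Cmin,ss = Cmax,ss·f ≈ 12.713 × 0.3490 ≈ 4.437 μg/mL.
Trough 4.4 μg/mL vs MEC 3 μg/mL: adequate.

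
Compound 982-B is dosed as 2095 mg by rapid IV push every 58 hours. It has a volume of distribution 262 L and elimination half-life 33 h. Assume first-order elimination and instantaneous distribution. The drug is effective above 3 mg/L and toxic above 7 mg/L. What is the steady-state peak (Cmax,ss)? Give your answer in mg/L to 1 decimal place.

τ/t½ = 58/33 ≈ 1.7576, so fraction remaining f = (1/2)^(58/33) ≈ 0.2957.
Accumulation ratio R = 1/(1 − f) ≈ 1/0.7043 ≈ 1.4198.
Each bolus raises the concentration by D/Vd = 2095/262 ≈ 7.996 mg/L.
Cmax,ss = C₀/(1 − f) ≈ 7.996/0.7043 ≈ 11.353 mg/L.
Peak 11.4 mg/L vs MTC 7 mg/L: exceeds toxic threshold.

11.4 mg/L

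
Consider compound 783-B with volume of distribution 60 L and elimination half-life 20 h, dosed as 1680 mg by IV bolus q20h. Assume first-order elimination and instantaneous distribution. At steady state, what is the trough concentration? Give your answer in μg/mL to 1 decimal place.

28.0 μg/mL

The dosing interval is 1 half-life, so f = 2^(−1) = 0.5.
Accumulation ratio R = 1/(1 − f) = 1/0.5 = 2/1.
Single-dose peak C₀ = D/Vd = 1680/60 = 28 μg/mL.
Steady-state peak Cmax,ss = C₀·R = 28 × 2/1 ≈ 56.000 μg/mL.
Steady-state trough Cmin,ss = Cmax,ss·f ≈ 56.000 × 0.5 ≈ 28.000 μg/mL.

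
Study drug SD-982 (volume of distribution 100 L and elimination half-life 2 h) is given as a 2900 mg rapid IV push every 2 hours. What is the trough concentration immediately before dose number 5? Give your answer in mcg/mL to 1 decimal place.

f = (1/2)^(τ/t½) = (1/2)^(2/2) ≈ 0.5000.
C₀ = D/Vd = 2900/100 ≈ 29.000 mcg/mL.
Before the 5th dose, 4 doses have been given. Superposition: Cmin = C₀·(f + f² + … + f^4).
≈ 29.000 × (0.5000 + 0.2500 + 0.1250 + 0.0625) ≈ 29.000 × 0.9375 ≈ 27.188 mcg/mL.

27.2 mcg/mL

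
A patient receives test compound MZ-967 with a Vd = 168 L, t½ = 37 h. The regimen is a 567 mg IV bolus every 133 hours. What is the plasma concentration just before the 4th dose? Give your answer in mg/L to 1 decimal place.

0.3 mg/L

f = (1/2)^(τ/t½) = (1/2)^(133/37) ≈ 0.0828.
C₀ = D/Vd = 567/168 ≈ 3.375 mg/L.
Before the 4th dose, 3 doses have been given. Superposition: Cmin = C₀·(f + f² + … + f^3).
≈ 3.375 × (0.0828 + 0.0069 + 0.0006) ≈ 3.375 × 0.0903 ≈ 0.305 mg/L.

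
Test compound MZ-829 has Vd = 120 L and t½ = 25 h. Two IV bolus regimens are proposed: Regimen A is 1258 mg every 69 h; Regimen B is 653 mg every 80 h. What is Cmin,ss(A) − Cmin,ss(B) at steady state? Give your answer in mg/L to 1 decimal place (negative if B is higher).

1.2 mg/L

Regimen A: f = (1/2)^(69/25) ≈ 0.1476; Cmin,ss = (1258/120)·f/(1−f) ≈ 1.815 mg/L.
Regimen B: f = (1/2)^(80/25) ≈ 0.1088; Cmin,ss = (653/120)·f/(1−f) ≈ 0.664 mg/L.
Difference ≈ 1.815 − 0.664 ≈ 1.151 mg/L.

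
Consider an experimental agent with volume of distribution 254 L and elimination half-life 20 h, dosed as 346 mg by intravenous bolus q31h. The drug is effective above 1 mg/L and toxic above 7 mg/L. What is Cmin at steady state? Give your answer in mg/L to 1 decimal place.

0.7 mg/L

τ/t½ = 31/20 ≈ 1.55, so fraction remaining f = (1/2)^(31/20) ≈ 0.3415.
Accumulation ratio R = 1/(1 − f) ≈ 1/0.6585 ≈ 1.5186.
Single-dose peak C₀ = D/Vd = 346/254 ≈ 1.362 mg/L.
Cmax,ss = C₀/(1 − f) ≈ 1.362/0.6585 ≈ 2.068 mg/L.
One interval later, Cmin,ss = Cmax,ss·e^(−kτ) ≈ 2.068 × 0.3415 ≈ 0.706 mg/L.
Trough 0.7 mg/L vs MEC 1 mg/L: subtherapeutic.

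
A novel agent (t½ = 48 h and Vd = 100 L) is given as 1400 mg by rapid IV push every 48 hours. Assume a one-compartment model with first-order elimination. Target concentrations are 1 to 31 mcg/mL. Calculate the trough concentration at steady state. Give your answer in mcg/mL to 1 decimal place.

The dosing interval is 1 half-life, so f = 2^(−1) = 0.5.
Accumulation ratio R = 1/(1 − f) = 1/0.5 = 2/1.
Single-dose peak C₀ = D/Vd = 1400/100 = 14 mcg/mL.
Steady-state peak Cmax,ss = C₀·R = 14 × 2/1 ≈ 28.000 mcg/mL.
Steady-state trough Cmin,ss = Cmax,ss·f ≈ 28.000 × 0.5 ≈ 14.000 mcg/mL.
Trough 14.0 mcg/mL vs MEC 1 mcg/mL: adequate.

14.0 mcg/mL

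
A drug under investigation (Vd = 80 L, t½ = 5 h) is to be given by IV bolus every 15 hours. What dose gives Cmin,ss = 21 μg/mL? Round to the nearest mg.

τ/t½ = 15/5 ≈ 3, so f = (1/2)^(15/5) ≈ 0.125000.
Cmin,ss = (D/Vd)·f/(1−f), so D = Cmin,ss·Vd·(1−f)/f.
D = 21 × 80 × (1−f)/f ≈ 21 × 80 × 7.00000 ≈ 11760.00 mg.

11760 mg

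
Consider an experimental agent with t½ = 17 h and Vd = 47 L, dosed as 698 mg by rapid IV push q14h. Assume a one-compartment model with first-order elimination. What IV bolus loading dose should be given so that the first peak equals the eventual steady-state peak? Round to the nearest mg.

f = (1/2)^(14/17) ≈ 0.565058; accumulation ratio R = 1/(1−f) ≈ 2.29916.
Loading dose to hit Cmax,ss on first dose: D_load = D_maint·R ≈ 698 × 2.29916 ≈ 1604.81 mg.

1605 mg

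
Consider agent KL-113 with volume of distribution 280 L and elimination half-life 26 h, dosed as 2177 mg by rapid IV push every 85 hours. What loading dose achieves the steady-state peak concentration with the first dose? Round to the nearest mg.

f = (1/2)^(85/26) ≈ 0.103720; accumulation ratio R = 1/(1−f) ≈ 1.11572.
Loading dose to hit Cmax,ss on first dose: D_load = D_maint·R ≈ 2177 × 1.11572 ≈ 2428.92 mg.

2429 mg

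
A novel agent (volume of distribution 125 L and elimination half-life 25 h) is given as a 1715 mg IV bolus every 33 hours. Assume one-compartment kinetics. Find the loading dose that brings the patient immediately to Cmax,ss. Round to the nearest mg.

f = (1/2)^(33/25) ≈ 0.400535; accumulation ratio R = 1/(1−f) ≈ 1.66815.
Loading dose to hit Cmax,ss on first dose: D_load = D_maint·R ≈ 1715 × 1.66815 ≈ 2860.88 mg.

2861 mg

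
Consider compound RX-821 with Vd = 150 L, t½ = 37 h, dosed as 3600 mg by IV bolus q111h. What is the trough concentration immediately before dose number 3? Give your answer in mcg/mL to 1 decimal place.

f = (1/2)^(τ/t½) = (1/2)^(111/37) ≈ 0.1250.
C₀ = D/Vd = 3600/150 ≈ 24.000 mcg/mL.
Before the 3rd dose, 2 doses have been given. Superposition: Cmin = C₀·(f + f²).
≈ 24.000 × (0.1250 + 0.0156) ≈ 24.000 × 0.1406 ≈ 3.374 mcg/mL.

3.4 mcg/mL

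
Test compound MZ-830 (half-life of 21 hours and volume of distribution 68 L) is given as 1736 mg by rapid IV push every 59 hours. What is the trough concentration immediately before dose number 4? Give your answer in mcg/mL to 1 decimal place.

4.2 mcg/mL

f = (1/2)^(τ/t½) = (1/2)^(59/21) ≈ 0.1426.
C₀ = D/Vd = 1736/68 ≈ 25.529 mcg/mL.
Before the 4th dose, 3 doses have been given. Superposition: Cmin = C₀·(f + f² + … + f^3).
≈ 25.529 × (0.1426 + 0.0203 + 0.0029) ≈ 25.529 × 0.1658 ≈ 4.233 mcg/mL.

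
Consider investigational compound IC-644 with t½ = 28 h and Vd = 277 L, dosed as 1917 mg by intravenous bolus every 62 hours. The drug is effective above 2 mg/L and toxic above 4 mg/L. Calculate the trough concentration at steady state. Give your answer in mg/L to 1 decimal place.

τ/t½ = 62/28 ≈ 2.2143, so fraction remaining f = (1/2)^(62/28) ≈ 0.2155.
Accumulation ratio R = 1/(1 − f) ≈ 1/0.7845 ≈ 1.2747.
Each bolus raises the concentration by D/Vd = 1917/277 ≈ 6.921 mg/L.
Steady-state peak Cmax,ss = C₀·R ≈ 6.921 × 1.2747 ≈ 8.822 mg/L.
One interval later, Cmin,ss = Cmax,ss·e^(−kτ) ≈ 8.822 × 0.2155 ≈ 1.901 mg/L.
Trough 1.9 mg/L vs MEC 2 mg/L: subtherapeutic.

1.9 mg/L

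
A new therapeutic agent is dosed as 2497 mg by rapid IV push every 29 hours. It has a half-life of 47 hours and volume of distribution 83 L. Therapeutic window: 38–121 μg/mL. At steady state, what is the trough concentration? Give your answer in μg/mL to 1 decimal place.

56.4 μg/mL

k = ln2/t½ = ln2/47 ≈ 0.014748 h⁻¹; fraction remaining f = e^(−kτ) = e^(−0.014748×29) ≈ 0.6520.
At steady state, accumulation factor R = 1/(1 − e^(−kτ)) ≈ 2.8736.
Each bolus raises the concentration by D/Vd = 2497/83 ≈ 30.084 μg/mL.
Cmax,ss = C₀/(1 − f) ≈ 30.084/0.3480 ≈ 86.448 μg/mL.
Steady-state trough Cmin,ss = Cmax,ss·f ≈ 86.448 × 0.6520 ≈ 56.364 μg/mL.
Trough 56.4 μg/mL vs MEC 38 μg/mL: adequate.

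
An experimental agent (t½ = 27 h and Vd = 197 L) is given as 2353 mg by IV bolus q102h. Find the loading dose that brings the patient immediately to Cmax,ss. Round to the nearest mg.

f = (1/2)^(102/27) ≈ 0.072908; accumulation ratio R = 1/(1−f) ≈ 1.07864.
Loading dose to hit Cmax,ss on first dose: D_load = D_maint·R ≈ 2353 × 1.07864 ≈ 2538.04 mg.

2538 mg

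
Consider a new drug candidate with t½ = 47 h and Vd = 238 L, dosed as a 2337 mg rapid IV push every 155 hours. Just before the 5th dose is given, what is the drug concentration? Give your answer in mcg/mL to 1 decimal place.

1.1 mcg/mL

f = (1/2)^(τ/t½) = (1/2)^(155/47) ≈ 0.1017.
C₀ = D/Vd = 2337/238 ≈ 9.819 mcg/mL.
Before the 5th dose, 4 doses have been given. Superposition: Cmin = C₀·(f + f² + … + f^4).
≈ 9.819 × (0.1017 + 0.0103 + 0.0011 + 0.0001) ≈ 9.819 × 0.1132 ≈ 1.112 mcg/mL.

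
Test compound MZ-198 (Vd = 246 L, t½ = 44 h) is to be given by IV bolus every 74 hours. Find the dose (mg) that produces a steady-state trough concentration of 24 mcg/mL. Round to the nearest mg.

13038 mg

τ/t½ = 74/44 ≈ 1.6818, so f = (1/2)^(74/44) ≈ 0.311690.
Cmin,ss = (D/Vd)·f/(1−f), so D = Cmin,ss·Vd·(1−f)/f.
D = 24 × 246 × (1−f)/f ≈ 24 × 246 × 2.20832 ≈ 13037.92 mg.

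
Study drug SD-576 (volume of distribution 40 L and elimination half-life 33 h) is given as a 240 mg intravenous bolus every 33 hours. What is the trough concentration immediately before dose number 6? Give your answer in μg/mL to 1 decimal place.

5.8 μg/mL

f = (1/2)^(τ/t½) = (1/2)^(33/33) ≈ 0.5000.
C₀ = D/Vd = 240/40 ≈ 6.000 μg/mL.
Before the 6th dose, 5 doses have been given. Superposition: Cmin = C₀·(f + f² + … + f^5).
≈ 6.000 × (0.5000 + 0.2500 + 0.1250 + 0.0625 + 0.0313) ≈ 6.000 × 0.9688 ≈ 5.813 μg/mL.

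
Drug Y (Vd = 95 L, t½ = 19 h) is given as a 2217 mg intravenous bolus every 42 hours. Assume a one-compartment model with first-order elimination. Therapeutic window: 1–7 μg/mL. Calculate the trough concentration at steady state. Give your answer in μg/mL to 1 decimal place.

6.4 μg/mL

τ/t½ = 42/19 ≈ 2.2105, so fraction remaining f = (1/2)^(42/19) ≈ 0.2161.
Each bolus raises the concentration by D/Vd = 2217/95 ≈ 23.337 μg/mL.
Steady-state trough Cmin,ss = C₀·f/(1−f) ≈ 23.337 × 0.2161/0.7839 ≈ 6.433 μg/mL.
Trough 6.4 μg/mL vs MEC 1 μg/mL: adequate.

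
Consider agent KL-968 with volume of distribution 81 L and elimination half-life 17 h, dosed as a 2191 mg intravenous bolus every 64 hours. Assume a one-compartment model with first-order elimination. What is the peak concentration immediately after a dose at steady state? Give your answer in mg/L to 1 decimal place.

29.2 mg/L

τ/t½ = 64/17 ≈ 3.7647, so fraction remaining f = (1/2)^(64/17) ≈ 0.0736.
Accumulation ratio R = 1/(1 − f) ≈ 1/0.9264 ≈ 1.0794.
Each bolus raises the concentration by D/Vd = 2191/81 ≈ 27.049 mg/L.
Cmax,ss = C₀/(1 − f) ≈ 27.049/0.9264 ≈ 29.198 mg/L.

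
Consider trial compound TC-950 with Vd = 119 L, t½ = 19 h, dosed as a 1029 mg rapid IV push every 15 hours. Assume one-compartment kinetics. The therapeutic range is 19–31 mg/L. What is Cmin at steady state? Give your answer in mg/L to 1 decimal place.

k = ln2/t½ = ln2/19 ≈ 0.036481 h⁻¹; fraction remaining f = e^(−kτ) = e^(−0.036481×15) ≈ 0.5786.
Accumulation ratio R = 1/(1 − f) ≈ 1/0.4214 ≈ 2.3730.
Single-dose peak C₀ = D/Vd = 1029/119 ≈ 8.647 mg/L.
Cmax,ss = C₀/(1 − f) ≈ 8.647/0.4214 ≈ 20.520 mg/L.
Steady-state trough Cmin,ss = Cmax,ss·f ≈ 20.520 × 0.5786 ≈ 11.873 mg/L.
Trough 11.9 mg/L vs MEC 19 mg/L: subtherapeutic.

11.9 mg/L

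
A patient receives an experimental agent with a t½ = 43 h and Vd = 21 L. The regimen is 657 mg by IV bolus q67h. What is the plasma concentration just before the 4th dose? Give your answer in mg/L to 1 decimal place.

f = (1/2)^(τ/t½) = (1/2)^(67/43) ≈ 0.3396.
C₀ = D/Vd = 657/21 ≈ 31.286 mg/L.
Before the 4th dose, 3 doses have been given. Superposition: Cmin = C₀·(f + f² + … + f^3).
≈ 31.286 × (0.3396 + 0.1153 + 0.0392) ≈ 31.286 × 0.4941 ≈ 15.458 mg/L.

15.5 mg/L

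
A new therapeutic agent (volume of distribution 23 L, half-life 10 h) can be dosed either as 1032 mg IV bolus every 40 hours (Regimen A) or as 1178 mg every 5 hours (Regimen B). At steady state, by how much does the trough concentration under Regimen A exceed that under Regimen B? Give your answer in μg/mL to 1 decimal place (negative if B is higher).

-120.7 μg/mL

Regimen A: f = (1/2)^(40/10) ≈ 0.0625; Cmin,ss = (1032/23)·f/(1−f) ≈ 2.991 μg/mL.
Regimen B: f = (1/2)^(5/10) ≈ 0.7071; Cmin,ss = (1178/23)·f/(1−f) ≈ 123.646 μg/mL.
Difference ≈ 2.991 − 123.646 ≈ -120.655 μg/mL.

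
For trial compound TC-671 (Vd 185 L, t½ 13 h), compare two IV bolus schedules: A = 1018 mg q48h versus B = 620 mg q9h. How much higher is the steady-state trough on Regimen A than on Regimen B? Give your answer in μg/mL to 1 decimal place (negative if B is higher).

Regimen A: f = (1/2)^(48/13) ≈ 0.0774; Cmin,ss = (1018/185)·f/(1−f) ≈ 0.462 μg/mL.
Regimen B: f = (1/2)^(9/13) ≈ 0.6189; Cmin,ss = (620/185)·f/(1−f) ≈ 5.443 μg/mL.
Difference ≈ 0.462 − 5.443 ≈ -4.981 μg/mL.

-5.0 μg/mL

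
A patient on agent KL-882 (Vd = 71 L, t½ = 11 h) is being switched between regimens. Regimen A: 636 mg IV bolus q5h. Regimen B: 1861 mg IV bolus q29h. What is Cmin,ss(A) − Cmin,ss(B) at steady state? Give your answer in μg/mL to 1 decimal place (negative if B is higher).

19.2 μg/mL

Regimen A: f = (1/2)^(5/11) ≈ 0.7297; Cmin,ss = (636/71)·f/(1−f) ≈ 24.182 μg/mL.
Regimen B: f = (1/2)^(29/11) ≈ 0.1608; Cmin,ss = (1861/71)·f/(1−f) ≈ 5.022 μg/mL.
Difference ≈ 24.182 − 5.022 ≈ 19.160 μg/mL.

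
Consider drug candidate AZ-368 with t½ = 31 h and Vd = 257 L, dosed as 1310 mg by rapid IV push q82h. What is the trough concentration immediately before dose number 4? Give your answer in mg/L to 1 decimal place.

1.0 mg/L

f = (1/2)^(τ/t½) = (1/2)^(82/31) ≈ 0.1599.
C₀ = D/Vd = 1310/257 ≈ 5.097 mg/L.
Before the 4th dose, 3 doses have been given. Superposition: Cmin = C₀·(f + f² + … + f^3).
≈ 5.097 × (0.1599 + 0.0256 + 0.0041) ≈ 5.097 × 0.1896 ≈ 0.966 mg/L.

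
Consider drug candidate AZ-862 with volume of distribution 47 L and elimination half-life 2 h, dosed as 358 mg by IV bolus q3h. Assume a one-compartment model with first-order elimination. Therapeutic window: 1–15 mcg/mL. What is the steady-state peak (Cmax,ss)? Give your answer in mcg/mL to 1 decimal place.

k = ln2/t½ = ln2/2 ≈ 0.346574 h⁻¹; fraction remaining f = e^(−kτ) = e^(−0.346574×3) ≈ 0.3536.
At steady state, accumulation factor R = 1/(1 − e^(−kτ)) ≈ 1.5470.
Each bolus raises the concentration by D/Vd = 358/47 ≈ 7.617 mcg/mL.
Steady-state peak Cmax,ss = C₀·R ≈ 7.617 × 1.5470 ≈ 11.783 mcg/mL.
Peak 11.8 mcg/mL vs MTC 15 mcg/mL: below toxic threshold.

11.8 mcg/mL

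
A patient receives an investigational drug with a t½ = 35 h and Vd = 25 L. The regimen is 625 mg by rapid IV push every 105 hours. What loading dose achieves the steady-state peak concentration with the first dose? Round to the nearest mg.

f = (1/2)^(105/35) ≈ 0.125000; accumulation ratio R = 1/(1−f) ≈ 1.14286.
Loading dose to hit Cmax,ss on first dose: D_load = D_maint·R ≈ 625 × 1.14286 ≈ 714.29 mg.

714 mg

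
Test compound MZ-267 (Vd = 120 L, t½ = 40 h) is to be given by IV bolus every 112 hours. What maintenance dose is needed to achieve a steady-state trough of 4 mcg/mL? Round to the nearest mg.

τ/t½ = 112/40 ≈ 2.8, so f = (1/2)^(112/40) ≈ 0.143587.
Cmin,ss = (D/Vd)·f/(1−f), so D = Cmin,ss·Vd·(1−f)/f.
D = 4 × 120 × (1−f)/f ≈ 4 × 120 × 5.96442 ≈ 2862.92 mg.

2863 mg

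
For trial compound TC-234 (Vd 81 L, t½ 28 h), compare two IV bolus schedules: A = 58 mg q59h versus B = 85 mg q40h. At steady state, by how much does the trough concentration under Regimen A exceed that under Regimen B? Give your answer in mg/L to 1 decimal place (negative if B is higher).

Regimen A: f = (1/2)^(59/28) ≈ 0.2321; Cmin,ss = (58/81)·f/(1−f) ≈ 0.216 mg/L.
Regimen B: f = (1/2)^(40/28) ≈ 0.3715; Cmin,ss = (85/81)·f/(1−f) ≈ 0.620 mg/L.
Difference ≈ 0.216 − 0.620 ≈ -0.404 mg/L.

-0.4 mg/L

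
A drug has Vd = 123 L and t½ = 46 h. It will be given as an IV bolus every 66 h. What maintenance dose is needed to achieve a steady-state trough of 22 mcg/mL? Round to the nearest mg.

4609 mg

τ/t½ = 66/46 ≈ 1.4348, so f = (1/2)^(66/46) ≈ 0.369903.
Cmin,ss = (D/Vd)·f/(1−f), so D = Cmin,ss·Vd·(1−f)/f.
D = 22 × 123 × (1−f)/f ≈ 22 × 123 × 1.70341 ≈ 4609.43 mg.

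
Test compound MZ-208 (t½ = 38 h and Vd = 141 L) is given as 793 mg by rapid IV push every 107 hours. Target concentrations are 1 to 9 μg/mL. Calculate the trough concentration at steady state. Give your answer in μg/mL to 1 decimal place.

0.9 μg/mL

Over one 107-h interval, 107/38 ≈ 2.8158 half-lives elapse, leaving f ≈ 0.1420 of each dose.
At steady state, accumulation factor R = 1/(1 − e^(−kτ)) ≈ 1.1655.
Each bolus raises the concentration by D/Vd = 793/141 ≈ 5.624 μg/mL.
Cmax,ss = C₀/(1 − f) ≈ 5.624/0.8580 ≈ 6.555 μg/mL.
One interval later, Cmin,ss = Cmax,ss·e^(−kτ) ≈ 6.555 × 0.1420 ≈ 0.931 μg/mL.
Trough 0.9 μg/mL vs MEC 1 μg/mL: subtherapeutic.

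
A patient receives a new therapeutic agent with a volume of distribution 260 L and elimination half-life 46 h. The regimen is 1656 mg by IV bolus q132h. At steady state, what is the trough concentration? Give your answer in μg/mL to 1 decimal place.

τ/t½ = 132/46 ≈ 2.8696, so fraction remaining f = (1/2)^(132/46) ≈ 0.1368.
Each bolus raises the concentration by D/Vd = 1656/260 ≈ 6.369 μg/mL.
Steady-state trough Cmin,ss = C₀·f/(1−f) ≈ 6.369 × 0.1368/0.8632 ≈ 1.009 μg/mL.

1.0 μg/mL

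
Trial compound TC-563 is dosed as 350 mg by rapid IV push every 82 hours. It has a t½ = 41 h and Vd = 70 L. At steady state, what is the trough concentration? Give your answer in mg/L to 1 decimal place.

τ = 82 h = 2 half-lives, so f = (1/2)^2 = 0.25.
Accumulation ratio R = 1/(1 − f) = 1/0.75 = 4/3.
Single-dose peak C₀ = D/Vd = 350/70 = 5 mg/L.
Steady-state peak Cmax,ss = C₀·R = 5 × 4/3 ≈ 6.667 mg/L.
Steady-state trough Cmin,ss = Cmax,ss·f ≈ 6.667 × 0.25 ≈ 1.667 mg/L.

1.7 mg/L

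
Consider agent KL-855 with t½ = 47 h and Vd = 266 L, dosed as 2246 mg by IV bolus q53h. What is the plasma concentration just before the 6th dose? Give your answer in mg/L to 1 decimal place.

7.0 mg/L

f = (1/2)^(τ/t½) = (1/2)^(53/47) ≈ 0.4577.
C₀ = D/Vd = 2246/266 ≈ 8.444 mg/L.
Before the 6th dose, 5 doses have been given. Superposition: Cmin = C₀·(f + f² + … + f^5).
≈ 8.444 × (0.4577 + 0.2095 + 0.0959 + 0.0439 + 0.0201) ≈ 8.444 × 0.8271 ≈ 6.984 mg/L.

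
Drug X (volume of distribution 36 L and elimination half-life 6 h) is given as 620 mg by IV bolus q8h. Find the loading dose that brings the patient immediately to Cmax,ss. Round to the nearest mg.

f = (1/2)^(8/6) ≈ 0.396850; accumulation ratio R = 1/(1−f) ≈ 1.65796.
Loading dose to hit Cmax,ss on first dose: D_load = D_maint·R ≈ 620 × 1.65796 ≈ 1027.94 mg.

1028 mg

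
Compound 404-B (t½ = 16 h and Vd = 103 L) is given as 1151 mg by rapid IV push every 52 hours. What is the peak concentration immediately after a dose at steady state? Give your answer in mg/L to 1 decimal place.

12.5 mg/L

k = ln2/t½ = ln2/16 ≈ 0.043322 h⁻¹; fraction remaining f = e^(−kτ) = e^(−0.043322×52) ≈ 0.1051.
At steady state, accumulation factor R = 1/(1 − e^(−kτ)) ≈ 1.1174.
Single-dose peak C₀ = D/Vd = 1151/103 ≈ 11.175 mg/L.
Steady-state peak Cmax,ss = C₀·R ≈ 11.175 × 1.1174 ≈ 12.487 mg/L.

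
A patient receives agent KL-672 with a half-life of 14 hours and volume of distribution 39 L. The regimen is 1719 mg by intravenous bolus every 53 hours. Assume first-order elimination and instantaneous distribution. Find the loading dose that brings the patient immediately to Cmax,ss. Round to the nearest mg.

f = (1/2)^(53/14) ≈ 0.072508; accumulation ratio R = 1/(1−f) ≈ 1.07818.
Loading dose to hit Cmax,ss on first dose: D_load = D_maint·R ≈ 1719 × 1.07818 ≈ 1853.39 mg.

1853 mg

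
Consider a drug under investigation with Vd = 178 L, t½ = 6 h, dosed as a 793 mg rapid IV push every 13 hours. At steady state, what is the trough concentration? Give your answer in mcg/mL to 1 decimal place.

1.3 mcg/mL

Over one 13-h interval, 13/6 ≈ 2.1667 half-lives elapse, leaving f ≈ 0.2227 of each dose.
Accumulation ratio R = 1/(1 − f) ≈ 1/0.7773 ≈ 1.2865.
Single-dose peak C₀ = D/Vd = 793/178 ≈ 4.455 mcg/mL.
Steady-state peak Cmax,ss = C₀·R ≈ 4.455 × 1.2865 ≈ 5.731 mcg/mL.
Steady-state trough Cmin,ss = Cmax,ss·f ≈ 5.731 × 0.2227 ≈ 1.276 mcg/mL.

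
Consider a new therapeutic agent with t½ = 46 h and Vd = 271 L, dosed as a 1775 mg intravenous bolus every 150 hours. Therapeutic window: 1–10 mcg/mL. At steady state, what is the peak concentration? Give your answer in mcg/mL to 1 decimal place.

Over one 150-h interval, 150/46 ≈ 3.2609 half-lives elapse, leaving f ≈ 0.1043 of each dose.
Accumulation ratio R = 1/(1 − f) ≈ 1/0.8957 ≈ 1.1164.
Single-dose peak C₀ = D/Vd = 1775/271 ≈ 6.550 mcg/mL.
Steady-state peak Cmax,ss = C₀·R ≈ 6.550 × 1.1164 ≈ 7.312 mcg/mL.
Peak 7.3 mcg/mL vs MTC 10 mcg/mL: below toxic threshold.

7.3 mcg/mL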